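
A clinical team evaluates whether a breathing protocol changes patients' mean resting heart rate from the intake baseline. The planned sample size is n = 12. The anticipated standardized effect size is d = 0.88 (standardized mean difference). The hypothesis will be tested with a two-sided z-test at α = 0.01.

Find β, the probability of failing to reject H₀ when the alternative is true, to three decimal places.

β ≈ 0.318

Noncentrality parameter: δ = d·√n = 0.88 × √12 = 3.0484
Critical value for a two-sided test at α = 0.01: z_{α/2} = 2.576.
Power = Φ(δ − 2.576) + Φ(−δ − 2.576) = Φ(0.473) + Φ(-5.624) = 0.6817 + 0.0000 = 0.6817.
Type II error: β = 1 − power = 1 − 0.6817 = 0.3183.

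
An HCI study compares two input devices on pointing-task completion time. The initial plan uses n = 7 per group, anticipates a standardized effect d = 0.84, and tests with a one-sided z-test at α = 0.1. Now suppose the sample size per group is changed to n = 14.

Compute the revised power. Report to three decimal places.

With n = 14 per group: δ = d·√(n/2) = 0.84 × √(14/2) = 2.2224. Critical value z_{0.1} = 1.282.
Revised power = P(Z > 1.282 − δ) = Φ(0.941) = 0.8266.

Power ≈ 0.827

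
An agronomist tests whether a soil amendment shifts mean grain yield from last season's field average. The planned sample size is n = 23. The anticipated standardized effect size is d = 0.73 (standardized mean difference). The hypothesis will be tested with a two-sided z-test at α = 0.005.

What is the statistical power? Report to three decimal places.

Noncentrality parameter: δ = d·√n = 0.73 × √23 = 3.5010
Critical value for a two-sided test at α = 0.005: z_{α/2} = 2.807.
Power = Φ(δ − 2.807) + Φ(−δ − 2.807) = Φ(0.694) + Φ(-6.308) = 0.7561 + 0.0000 = 0.7561.

Power ≈ 0.756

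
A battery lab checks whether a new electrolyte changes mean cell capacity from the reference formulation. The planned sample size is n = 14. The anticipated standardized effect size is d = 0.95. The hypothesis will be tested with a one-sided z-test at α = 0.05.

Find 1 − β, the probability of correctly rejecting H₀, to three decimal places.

Noncentrality parameter: δ = d·√n = 0.95 × √14 = 3.5546
Critical value for a one-sided test at α = 0.05: z_α = 1.645.
Power = Φ(δ − 1.645) = Φ(1.910) = 0.9719.

Power ≈ 0.972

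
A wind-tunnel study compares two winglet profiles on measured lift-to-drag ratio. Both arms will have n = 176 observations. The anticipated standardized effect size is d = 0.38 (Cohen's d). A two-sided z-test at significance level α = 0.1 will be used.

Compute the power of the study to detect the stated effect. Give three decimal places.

Noncentrality parameter: λ = d·√(n/2) = 0.38 × √(176/2) = 3.5647
Critical value for a two-sided test at α = 0.1: z_{α/2} = 1.645.
Power = Φ(λ − 1.645) + Φ(−λ − 1.645) = Φ(1.920) + Φ(-5.210) = 0.9726 + 0.0000 = 0.9726.

Power ≈ 0.973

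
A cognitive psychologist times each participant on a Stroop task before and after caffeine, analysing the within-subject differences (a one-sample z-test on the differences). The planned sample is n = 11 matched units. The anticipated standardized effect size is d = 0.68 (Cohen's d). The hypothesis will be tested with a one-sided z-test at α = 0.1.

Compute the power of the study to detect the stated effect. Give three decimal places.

Noncentrality parameter: δ = d·√n = 0.68 × √11 = 2.2553
Critical value for a one-sided test at α = 0.1: z_α = 1.282.
Power = Φ(δ − 1.282) = Φ(0.974) = 0.8349.

Power ≈ 0.835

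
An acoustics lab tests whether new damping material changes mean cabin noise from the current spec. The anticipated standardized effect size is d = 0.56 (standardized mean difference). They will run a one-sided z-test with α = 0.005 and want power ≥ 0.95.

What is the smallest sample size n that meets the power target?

Set Φ(δ − 2.576) = 0.95; then δ − 2.576 = Φ⁻¹(0.95) = 1.645, giving δ = 4.221.
δ = d·√n ⇒ n = (δ/d)² = (4.221 / 0.56)² = 56.81.
Rounding up, n = 57.

n = 57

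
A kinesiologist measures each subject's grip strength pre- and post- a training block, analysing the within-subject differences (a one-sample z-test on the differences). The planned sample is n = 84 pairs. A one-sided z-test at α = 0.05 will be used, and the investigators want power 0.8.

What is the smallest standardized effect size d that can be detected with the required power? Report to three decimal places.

Need Φ(δ − 1.645) = 0.8, so δ = 1.645 + 0.842 = 2.486.
δ = d·√n ⇒ d = δ/√n = 2.486/√84 = 0.2713.

d ≈ 0.271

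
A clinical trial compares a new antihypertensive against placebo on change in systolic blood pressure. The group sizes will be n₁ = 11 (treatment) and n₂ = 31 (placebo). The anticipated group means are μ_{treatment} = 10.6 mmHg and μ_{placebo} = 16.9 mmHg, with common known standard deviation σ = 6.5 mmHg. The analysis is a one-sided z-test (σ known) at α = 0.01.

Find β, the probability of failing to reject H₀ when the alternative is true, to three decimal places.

Standardized effect: d = |μ_{treatment} − μ_{placebo}| / σ = |10.6 − 16.9| / 6.5 = 0.9692
Noncentrality parameter: δ = d / √(1/n₁ + 1/n₂) = 0.9692 / √(1/11 + 1/31) = 2.7617
One-sided α = 0.01 → critical value z_{0.01} = 2.326.
Power = Φ(δ − 2.326) = Φ(0.435) = 0.6684.
Type II error: β = 1 − power = 1 − 0.6684 = 0.3316.

β ≈ 0.332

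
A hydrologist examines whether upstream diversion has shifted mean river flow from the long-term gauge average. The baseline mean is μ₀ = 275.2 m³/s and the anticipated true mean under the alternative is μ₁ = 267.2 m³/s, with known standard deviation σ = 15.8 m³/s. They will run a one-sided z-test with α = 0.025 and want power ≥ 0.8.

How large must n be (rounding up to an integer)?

Standardized effect: d = |μ₁ − μ₀| / σ = |267.2 − 275.2| / 15.8 = 0.5063
Set Φ(δ − 1.960) = 0.8; then δ − 1.960 = Φ⁻¹(0.8) = 0.842, giving δ = 2.802.
δ = d·√n ⇒ n = (δ/d)² = (2.802 / 0.5063)² = 30.62.
Round up to the next whole unit.

n = 31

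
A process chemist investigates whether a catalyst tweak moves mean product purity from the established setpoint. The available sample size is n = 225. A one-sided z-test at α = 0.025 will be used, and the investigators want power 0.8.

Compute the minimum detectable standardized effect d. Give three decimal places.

Need Φ(δ − 1.960) = 0.8, so δ = 1.960 + 0.842 = 2.802.
δ = d·√n ⇒ d = δ/√n = 2.802/√225 = 0.1868.

d ≈ 0.187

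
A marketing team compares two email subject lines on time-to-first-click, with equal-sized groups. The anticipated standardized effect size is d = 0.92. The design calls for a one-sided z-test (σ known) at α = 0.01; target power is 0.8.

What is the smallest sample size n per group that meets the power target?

n = 24 per group

Set Φ(δ − 2.326) = 0.8; then δ − 2.326 = Φ⁻¹(0.8) = 0.842, giving δ = 3.168.
δ = d·√(n/2) ⇒ n = 2(δ/d)² = 2 × (3.168 / 0.92)² = 23.71.
Round up to the next whole unit.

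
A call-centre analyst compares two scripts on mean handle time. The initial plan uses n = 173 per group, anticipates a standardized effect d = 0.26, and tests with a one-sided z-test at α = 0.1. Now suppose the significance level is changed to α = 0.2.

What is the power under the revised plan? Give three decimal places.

δ = d·√(n/2) = 0.26 × √(173/2) = 2.4181 (unchanged). New critical value: z_{0.2} = 0.842.
Revised power = Φ(δ − 0.842) = Φ(1.577) = 0.9425.

Power ≈ 0.943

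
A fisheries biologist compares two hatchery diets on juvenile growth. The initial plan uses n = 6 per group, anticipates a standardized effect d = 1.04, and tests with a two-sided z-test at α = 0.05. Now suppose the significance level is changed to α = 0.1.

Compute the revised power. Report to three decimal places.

δ = d·√(n/2) = 1.04 × √(6/2) = 1.8013 (unchanged). New critical value: z_{0.05} = 1.645.
Revised power = Φ(δ − 1.645) + Φ(−δ − 1.645) = Φ(0.156) + Φ(-3.446) = 0.5622 + 0.0003 = 0.5625.

Power ≈ 0.562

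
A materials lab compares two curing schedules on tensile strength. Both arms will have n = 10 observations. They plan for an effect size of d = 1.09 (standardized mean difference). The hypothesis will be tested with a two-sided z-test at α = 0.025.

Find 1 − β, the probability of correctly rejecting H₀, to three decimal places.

Power ≈ 0.578

Noncentrality parameter: δ = d·√(n/2) = 1.09 × √(10/2) = 2.4373
Two-sided α = 0.025 → critical value z_{0.0125} = 2.241.
Power = Φ(δ − 2.241) + Φ(−δ − 2.241) = Φ(0.196) + Φ(-4.679) = 0.5777 + 0.0000 = 0.5777.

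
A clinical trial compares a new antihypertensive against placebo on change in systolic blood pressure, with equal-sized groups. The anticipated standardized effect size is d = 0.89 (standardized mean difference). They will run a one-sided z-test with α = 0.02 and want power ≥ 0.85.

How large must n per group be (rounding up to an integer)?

For power 0.85 need Φ(δ − z_{0.02}) = 0.85, so δ = z_{0.02} + z_{0.15} = 2.054 + 1.036 = 3.090.
δ = d·√(n/2) ⇒ n = 2(δ/d)² = 2 × (3.090 / 0.89)² = 24.11.
Round up to the next whole unit.

n = 25 per group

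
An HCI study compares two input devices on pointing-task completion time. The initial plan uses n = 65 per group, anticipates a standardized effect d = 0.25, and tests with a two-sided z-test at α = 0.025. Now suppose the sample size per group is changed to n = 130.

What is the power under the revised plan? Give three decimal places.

With n = 130 per group: δ = d·√(n/2) = 0.25 × √(130/2) = 2.0156. Critical value z_{0.0125} = 2.241.
Revised power = Φ(δ − 2.241) + Φ(−δ − 2.241) = Φ(-0.226) + Φ(-4.257) = 0.4107 + 0.0000 = 0.4107.

Power ≈ 0.411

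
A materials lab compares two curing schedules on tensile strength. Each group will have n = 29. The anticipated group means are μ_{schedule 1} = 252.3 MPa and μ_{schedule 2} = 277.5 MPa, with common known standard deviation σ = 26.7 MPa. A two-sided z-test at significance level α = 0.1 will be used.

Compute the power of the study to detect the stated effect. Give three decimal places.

Standardized effect: d = |μ_{schedule 1} − μ_{schedule 2}| / σ = |252.3 − 277.5| / 26.7 = 0.9438
Noncentrality parameter: δ = d·√(n/2) = 0.9438 × √(29/2) = 3.5940
Critical value for a two-sided test at α = 0.1: z_{α/2} = 1.645.
Power = Φ(δ − 1.645) + Φ(−δ − 1.645) = Φ(1.949) + Φ(-5.239) = 0.9744 + 0.0000 = 0.9744.

Power ≈ 0.974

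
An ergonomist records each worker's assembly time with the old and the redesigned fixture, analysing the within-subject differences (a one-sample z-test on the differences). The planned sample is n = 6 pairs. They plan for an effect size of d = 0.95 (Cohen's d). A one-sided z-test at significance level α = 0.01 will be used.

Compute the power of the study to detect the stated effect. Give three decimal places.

Noncentrality parameter: δ = d·√n = 0.95 × √6 = 2.3270
One-sided α = 0.01 → critical value z_{0.01} = 2.326.
Power = Φ(δ − 2.326) = Φ(0.001) = 0.5003.

Power ≈ 0.500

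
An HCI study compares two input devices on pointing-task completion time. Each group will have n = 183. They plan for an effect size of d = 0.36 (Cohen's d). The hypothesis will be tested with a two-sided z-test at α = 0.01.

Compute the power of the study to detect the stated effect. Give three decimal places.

Noncentrality parameter: δ = d·√(n/2) = 0.36 × √(183/2) = 3.4436
Critical value for a two-sided test at α = 0.01: z_{α/2} = 2.576.
Power = Φ(δ − 2.576) + Φ(−δ − 2.576) = Φ(0.868) + Φ(-6.019) = 0.8072 + 0.0000 = 0.8072.

Power ≈ 0.807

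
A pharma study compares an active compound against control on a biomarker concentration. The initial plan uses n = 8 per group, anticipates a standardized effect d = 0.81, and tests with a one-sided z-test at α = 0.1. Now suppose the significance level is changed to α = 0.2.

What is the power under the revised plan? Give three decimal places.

Power ≈ 0.782

δ = d·√(n/2) = 0.81 × √(8/2) = 1.6200 (unchanged). New critical value: z_{0.2} = 0.842.
Revised power = P(Z > 0.842 − δ) = Φ(0.778) = 0.7818.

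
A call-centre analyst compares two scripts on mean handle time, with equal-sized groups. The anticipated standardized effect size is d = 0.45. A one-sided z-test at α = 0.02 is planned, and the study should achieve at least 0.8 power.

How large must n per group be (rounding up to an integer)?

Set Φ(δ − 2.054) = 0.8; then δ − 2.054 = Φ⁻¹(0.8) = 0.842, giving δ = 2.895.
δ = d·√(n/2) ⇒ n = 2(δ/d)² = 2 × (2.895 / 0.45)² = 82.80.
Rounding up, n = 83 per group.

n = 83 per group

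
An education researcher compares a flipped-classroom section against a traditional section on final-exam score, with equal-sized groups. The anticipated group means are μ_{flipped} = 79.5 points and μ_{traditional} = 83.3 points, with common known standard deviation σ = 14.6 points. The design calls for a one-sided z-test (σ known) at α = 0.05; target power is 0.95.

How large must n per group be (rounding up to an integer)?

n = 320 per group

Standardized effect: d = |μ_{flipped} − μ_{traditional}| / σ = |79.5 − 83.3| / 14.6 = 0.2603
Set Φ(δ − 1.645) = 0.95; then δ − 1.645 = Φ⁻¹(0.95) = 1.645, giving δ = 3.290.
δ = d·√(n/2) ⇒ n = 2(δ/d)² = 2 × (3.290 / 0.2603)² = 319.51.
Rounding up, n = 320 per group.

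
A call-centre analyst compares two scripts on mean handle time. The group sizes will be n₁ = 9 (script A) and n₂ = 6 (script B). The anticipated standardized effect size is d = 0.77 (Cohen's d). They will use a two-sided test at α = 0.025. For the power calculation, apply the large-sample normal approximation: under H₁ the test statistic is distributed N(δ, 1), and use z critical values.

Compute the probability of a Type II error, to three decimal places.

β ≈ 0.782

Noncentrality parameter: λ = d / √(1/n₁ + 1/n₂) = 0.77 / √(1/9 + 1/6) = 1.4610
Two-sided α = 0.025 → critical value z_{0.0125} = 2.241.
Power = Φ(λ − 2.241) + Φ(−λ − 2.241) = Φ(-0.780) + Φ(-3.702) = 0.2176 + 0.0001 = 0.2177.
Type II error: β = 1 − power = 1 − 0.2177 = 0.7823.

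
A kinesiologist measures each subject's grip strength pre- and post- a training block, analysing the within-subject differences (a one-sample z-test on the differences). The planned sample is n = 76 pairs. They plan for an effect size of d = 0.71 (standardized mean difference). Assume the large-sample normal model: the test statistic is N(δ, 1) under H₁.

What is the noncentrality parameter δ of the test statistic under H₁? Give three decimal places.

The noncentrality parameter scales effect size by the design's sample-size factor: δ = d·√n = 0.71 × √76 = 6.1896

δ ≈ 6.190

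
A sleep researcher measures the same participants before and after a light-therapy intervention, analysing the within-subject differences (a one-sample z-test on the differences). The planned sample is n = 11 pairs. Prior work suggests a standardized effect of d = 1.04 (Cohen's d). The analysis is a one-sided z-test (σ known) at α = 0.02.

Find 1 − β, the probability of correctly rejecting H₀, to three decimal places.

Power ≈ 0.919

Noncentrality parameter: δ = d·√n = 1.04 × √11 = 3.4493
Critical value for a one-sided test at α = 0.02: z_α = 2.054.
Power = Φ(δ − 2.054) = Φ(1.396) = 0.9186.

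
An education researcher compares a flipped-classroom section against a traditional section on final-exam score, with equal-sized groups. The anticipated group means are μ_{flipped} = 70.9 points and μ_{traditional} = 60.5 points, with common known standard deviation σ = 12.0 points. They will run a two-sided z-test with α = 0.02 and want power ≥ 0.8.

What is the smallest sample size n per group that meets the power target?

n = 27 per group

Standardized effect: d = |μ_{flipped} − μ_{traditional}| / σ = |70.9 − 60.5| / 12.0 = 0.8667
Set Φ(δ − 2.326) = 0.8; then δ − 2.326 = Φ⁻¹(0.8) = 0.842, giving δ = 3.168.
(For δ > 0 the lower-tail rejection region contributes negligibly to power, so the one-term inversion is standard.)
δ = d·√(n/2) ⇒ n = 2(δ/d)² = 2 × (3.168 / 0.8667)² = 26.72.
Rounding up, n = 27 per group.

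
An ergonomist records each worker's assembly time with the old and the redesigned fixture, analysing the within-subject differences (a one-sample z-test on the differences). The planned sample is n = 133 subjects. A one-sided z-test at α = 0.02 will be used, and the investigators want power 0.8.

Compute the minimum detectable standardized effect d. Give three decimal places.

Required noncentrality: δ = z_{0.02} + z_{0.20} = 2.054 + 0.842 = 2.895.
δ = d·√n ⇒ d = δ/√n = 2.895/√133 = 0.2511.

d ≈ 0.251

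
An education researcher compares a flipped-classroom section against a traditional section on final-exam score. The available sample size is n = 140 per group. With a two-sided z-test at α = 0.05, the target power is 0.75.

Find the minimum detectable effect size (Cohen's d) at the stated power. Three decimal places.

d ≈ 0.315

Required noncentrality: δ = z_{0.025} + z_{0.25} = 1.960 + 0.674 = 2.634.
(The second rejection-region term Φ(−δ − z_{α/2}) is negligible and dropped.)
δ = d·√(n/2) ⇒ d = δ/√(n/2) = 2.634/√(140/2) = 0.3149.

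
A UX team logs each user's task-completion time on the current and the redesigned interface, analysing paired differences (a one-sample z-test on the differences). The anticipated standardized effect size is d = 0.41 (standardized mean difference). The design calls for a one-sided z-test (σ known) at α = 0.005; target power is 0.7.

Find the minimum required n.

n = 58

Set Φ(δ − 2.576) = 0.7; then δ − 2.576 = Φ⁻¹(0.7) = 0.524, giving δ = 3.100.
δ = d·√n ⇒ n = (δ/d)² = (3.100 / 0.41)² = 57.18.
Rounding up, n = 58.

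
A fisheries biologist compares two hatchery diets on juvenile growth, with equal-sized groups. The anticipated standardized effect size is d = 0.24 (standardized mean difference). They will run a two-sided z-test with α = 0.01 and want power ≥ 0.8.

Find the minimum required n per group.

Set Φ(δ − 2.576) = 0.8; then δ − 2.576 = Φ⁻¹(0.8) = 0.842, giving δ = 3.417.
(The Φ(−δ − z_{α/2}) term is vanishingly small for δ > 0 and is dropped in the standard sample-size formula.)
δ = d·√(n/2) ⇒ n = 2(δ/d)² = 2 × (3.417 / 0.24)² = 405.52.
Rounding up, n = 406 per group.

n = 406 per group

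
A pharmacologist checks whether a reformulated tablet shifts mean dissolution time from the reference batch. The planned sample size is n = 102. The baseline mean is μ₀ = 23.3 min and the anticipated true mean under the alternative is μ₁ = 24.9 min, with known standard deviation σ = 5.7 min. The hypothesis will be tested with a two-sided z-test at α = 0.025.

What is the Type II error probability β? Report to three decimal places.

Standardized effect: d = |μ₁ − μ₀| / σ = |24.9 − 23.3| / 5.7 = 0.2807
Noncentrality parameter: δ = d·√n = 0.2807 × √102 = 2.8349
Critical value for a two-sided test at α = 0.025: z_{α/2} = 2.241.
Power = Φ(δ − 2.241) + Φ(−δ − 2.241) = Φ(0.594) + Φ(-5.076) = 0.7236 + 0.0000 = 0.7236.
Type II error: β = 1 − power = 1 − 0.7236 = 0.2764.

β ≈ 0.276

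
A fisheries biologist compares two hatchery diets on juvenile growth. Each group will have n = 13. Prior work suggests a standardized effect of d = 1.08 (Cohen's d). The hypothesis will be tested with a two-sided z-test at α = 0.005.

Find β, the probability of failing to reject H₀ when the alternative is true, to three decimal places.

Noncentrality parameter: δ = d·√(n/2) = 1.08 × √(13/2) = 2.7535
Critical value for a two-sided test at α = 0.005: z_{α/2} = 2.807.
Power = Φ(δ − 2.807) + Φ(−δ − 2.807) = Φ(-0.054) + Φ(-5.561) = 0.4786 + 0.0000 = 0.4786.
Type II error: β = 1 − power = 1 − 0.4786 = 0.5214.

β ≈ 0.521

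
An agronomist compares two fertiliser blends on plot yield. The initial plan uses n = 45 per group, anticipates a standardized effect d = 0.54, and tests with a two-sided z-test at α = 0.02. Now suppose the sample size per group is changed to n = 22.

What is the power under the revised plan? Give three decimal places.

With n = 22 per group: δ = d·√(n/2) = 0.54 × √(22/2) = 1.7910. Critical value z_{0.01} = 2.326.
Revised power = Φ(δ − 2.326) + Φ(−δ − 2.326) = Φ(-0.535) + Φ(-4.117) = 0.2962 + 0.0000 = 0.2962.

Power ≈ 0.296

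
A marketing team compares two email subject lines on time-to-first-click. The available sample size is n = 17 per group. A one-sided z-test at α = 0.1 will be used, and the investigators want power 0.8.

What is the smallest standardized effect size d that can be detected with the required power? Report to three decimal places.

Need Φ(δ − 1.282) = 0.8, so δ = 1.282 + 0.842 = 2.123.
δ = d·√(n/2) ⇒ d = δ/√(n/2) = 2.123/√(17/2) = 0.7282.

d ≈ 0.728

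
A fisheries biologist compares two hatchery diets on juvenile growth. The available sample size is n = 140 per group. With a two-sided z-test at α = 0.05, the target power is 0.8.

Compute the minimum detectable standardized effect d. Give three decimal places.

Required noncentrality: δ = z_{0.025} + z_{0.20} = 1.960 + 0.842 = 2.802.
(The second rejection-region term Φ(−δ − z_{α/2}) is negligible and dropped.)
δ = d·√(n/2) ⇒ d = δ/√(n/2) = 2.802/√(140/2) = 0.3349.

d ≈ 0.335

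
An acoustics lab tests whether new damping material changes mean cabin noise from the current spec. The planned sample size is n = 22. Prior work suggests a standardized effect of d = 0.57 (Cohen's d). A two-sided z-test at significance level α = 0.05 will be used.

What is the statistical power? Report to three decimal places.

Noncentrality parameter: δ = d·√n = 0.57 × √22 = 2.6735
Critical value for a two-sided test at α = 0.05: z_{α/2} = 1.960.
Power = Φ(δ − 1.960) + Φ(−δ − 1.960) = Φ(0.714) + Φ(-4.634) = 0.7623 + 0.0000 = 0.7623.

Power ≈ 0.762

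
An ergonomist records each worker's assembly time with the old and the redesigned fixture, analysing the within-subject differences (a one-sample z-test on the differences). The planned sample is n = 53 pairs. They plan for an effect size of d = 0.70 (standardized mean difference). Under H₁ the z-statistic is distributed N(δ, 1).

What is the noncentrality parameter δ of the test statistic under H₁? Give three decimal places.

The noncentrality parameter scales effect size by the design's sample-size factor: δ = d·√n = 0.70 × √53 = 5.0961

δ ≈ 5.096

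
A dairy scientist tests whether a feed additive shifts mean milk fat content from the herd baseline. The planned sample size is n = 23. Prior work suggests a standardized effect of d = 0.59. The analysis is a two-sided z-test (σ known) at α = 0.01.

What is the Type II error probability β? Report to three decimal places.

Noncentrality parameter: λ = d·√n = 0.59 × √23 = 2.8295
Two-sided α = 0.01 → critical value z_{0.005} = 2.576.
Power = Φ(λ − 2.576) + Φ(−λ − 2.576) = Φ(0.254) + Φ(-5.405) = 0.6001 + 0.0000 = 0.6001.
Type II error: β = 1 − power = 1 − 0.6001 = 0.3999.

β ≈ 0.400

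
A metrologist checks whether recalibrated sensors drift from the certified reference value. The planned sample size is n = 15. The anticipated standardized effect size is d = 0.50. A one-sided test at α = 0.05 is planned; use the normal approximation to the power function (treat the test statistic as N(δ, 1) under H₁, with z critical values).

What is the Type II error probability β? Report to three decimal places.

β ≈ 0.385

Noncentrality parameter: δ = d·√n = 0.50 × √15 = 1.9365
Critical value for a one-sided test at α = 0.05: z_α = 1.645.
Power = Φ(δ − 1.645) = Φ(0.292) = 0.6147.
Type II error: β = 1 − power = 1 − 0.6147 = 0.3853.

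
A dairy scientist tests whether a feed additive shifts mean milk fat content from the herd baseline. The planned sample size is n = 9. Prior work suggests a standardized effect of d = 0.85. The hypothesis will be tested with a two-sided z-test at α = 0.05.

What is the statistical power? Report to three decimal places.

Power ≈ 0.722

Noncentrality parameter: δ = d·√n = 0.85 × √9 = 2.5500
Two-sided α = 0.05 → critical value z_{0.025} = 1.960.
Power = Φ(δ − 1.960) + Φ(−δ − 1.960) = Φ(0.590) + Φ(-4.510) = 0.7224 + 0.0000 = 0.7224.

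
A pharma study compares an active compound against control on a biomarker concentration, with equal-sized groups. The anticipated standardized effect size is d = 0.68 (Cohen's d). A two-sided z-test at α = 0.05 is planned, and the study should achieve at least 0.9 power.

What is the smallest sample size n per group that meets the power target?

For power 0.9 need Φ(δ − z_{0.025}) = 0.9, so δ = z_{0.025} + z_{0.10} = 1.960 + 1.282 = 3.242.
(The Φ(−δ − z_{α/2}) term is vanishingly small for δ > 0 and is dropped in the standard sample-size formula.)
δ = d·√(n/2) ⇒ n = 2(δ/d)² = 2 × (3.242 / 0.68)² = 45.45.
Round up to the next whole unit.

n = 46 per group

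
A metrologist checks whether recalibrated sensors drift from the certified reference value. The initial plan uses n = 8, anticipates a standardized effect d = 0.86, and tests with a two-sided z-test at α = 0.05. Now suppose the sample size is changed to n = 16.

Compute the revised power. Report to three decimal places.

Power ≈ 0.931

With n = 16: δ = d·√n = 0.86 × √16 = 3.4400. Critical value z_{0.025} = 1.960.
Revised power = Φ(δ − 1.960) + Φ(−δ − 1.960) = Φ(1.480) + Φ(-5.400) = 0.9306 + 0.0000 = 0.9306.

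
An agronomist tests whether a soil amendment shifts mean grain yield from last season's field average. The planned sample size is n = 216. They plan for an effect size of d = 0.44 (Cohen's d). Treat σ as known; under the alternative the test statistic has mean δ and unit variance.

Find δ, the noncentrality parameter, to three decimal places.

The noncentrality parameter scales effect size by the design's sample-size factor: δ = d·√n = 0.44 × √216 = 6.4667

δ ≈ 6.467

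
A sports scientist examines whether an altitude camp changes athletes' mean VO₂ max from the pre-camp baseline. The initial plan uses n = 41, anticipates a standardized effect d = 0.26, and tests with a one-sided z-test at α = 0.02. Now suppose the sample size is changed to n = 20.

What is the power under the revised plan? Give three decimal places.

With n = 20: δ = d·√n = 0.26 × √20 = 1.1628. Critical value z_{0.02} = 2.054.
Revised power = P(Z > 2.054 − δ) = Φ(-0.891) = 0.1865.

Power ≈ 0.186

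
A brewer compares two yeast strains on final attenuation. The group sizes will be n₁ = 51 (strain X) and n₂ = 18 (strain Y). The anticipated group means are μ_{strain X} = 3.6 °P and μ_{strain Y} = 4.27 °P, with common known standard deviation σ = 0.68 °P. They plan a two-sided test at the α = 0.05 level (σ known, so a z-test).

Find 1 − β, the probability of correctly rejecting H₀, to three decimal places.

Power ≈ 0.949

Standardized effect: d = |μ_{strain X} − μ_{strain Y}| / σ = |3.6 − 4.27| / 0.68 = 0.9853
Noncentrality parameter: δ = d / √(1/n₁ + 1/n₂) = 0.9853 / √(1/51 + 1/18) = 3.5939
Two-sided α = 0.05 → critical value z_{0.025} = 1.960.
Power = Φ(δ − 1.960) + Φ(−δ − 1.960) = Φ(1.634) + Φ(-5.554) = 0.9489 + 0.0000 = 0.9489.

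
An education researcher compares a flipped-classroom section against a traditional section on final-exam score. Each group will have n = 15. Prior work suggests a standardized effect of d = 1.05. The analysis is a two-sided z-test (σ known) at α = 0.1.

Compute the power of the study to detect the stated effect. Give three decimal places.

Power ≈ 0.891

Noncentrality parameter: δ = d·√(n/2) = 1.05 × √(15/2) = 2.8755
Two-sided α = 0.1 → critical value z_{0.05} = 1.645.
Power = Φ(δ − 1.645) + Φ(−δ − 1.645) = Φ(1.231) + Φ(-4.520) = 0.8908 + 0.0000 = 0.8908.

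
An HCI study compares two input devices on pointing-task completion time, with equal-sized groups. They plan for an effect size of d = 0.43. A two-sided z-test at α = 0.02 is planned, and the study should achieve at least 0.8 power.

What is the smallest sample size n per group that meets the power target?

For power 0.8 need Φ(δ − z_{0.01}) = 0.8, so δ = z_{0.01} + z_{0.20} = 2.326 + 0.842 = 3.168.
(Ignoring the negligible lower-tail rejection probability gives the usual closed-form inversion.)
δ = d·√(n/2) ⇒ n = 2(δ/d)² = 2 × (3.168 / 0.43)² = 108.56.
Rounding up, n = 109 per group.

n = 109 per group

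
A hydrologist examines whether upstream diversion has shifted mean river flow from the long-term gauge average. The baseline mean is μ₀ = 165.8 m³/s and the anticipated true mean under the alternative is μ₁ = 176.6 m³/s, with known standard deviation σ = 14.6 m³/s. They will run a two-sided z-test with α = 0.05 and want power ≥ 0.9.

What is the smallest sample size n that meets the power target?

n = 20

Standardized effect: d = |μ₁ − μ₀| / σ = |176.6 − 165.8| / 14.6 = 0.7397
Set Φ(δ − 1.960) = 0.9; then δ − 1.960 = Φ⁻¹(0.9) = 1.282, giving δ = 3.242.
(The Φ(−δ − z_{α/2}) term is vanishingly small for δ > 0 and is dropped in the standard sample-size formula.)
δ = d·√n ⇒ n = (δ/d)² = (3.242 / 0.7397)² = 19.20.
Round up to the next whole unit.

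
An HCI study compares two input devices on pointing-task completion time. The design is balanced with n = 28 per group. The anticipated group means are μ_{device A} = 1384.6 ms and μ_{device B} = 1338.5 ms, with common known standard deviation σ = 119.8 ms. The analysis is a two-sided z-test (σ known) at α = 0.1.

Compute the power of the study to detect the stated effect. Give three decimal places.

Standardized effect: d = |μ_{device A} − μ_{device B}| / σ = |1384.6 − 1338.5| / 119.8 = 0.3848
Noncentrality parameter: δ = d·√(n/2) = 0.3848 × √(28/2) = 1.4398
Critical value for a two-sided test at α = 0.1: z_{α/2} = 1.645.
Power = Φ(δ − 1.645) + Φ(−δ − 1.645) = Φ(-0.205) + Φ(-3.085) = 0.4188 + 0.0010 = 0.4198.

Power ≈ 0.420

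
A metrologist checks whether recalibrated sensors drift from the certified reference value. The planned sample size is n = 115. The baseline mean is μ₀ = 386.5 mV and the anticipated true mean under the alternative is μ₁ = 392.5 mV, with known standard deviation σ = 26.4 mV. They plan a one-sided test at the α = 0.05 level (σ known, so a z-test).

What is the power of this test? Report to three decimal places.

Standardized effect: d = |μ₁ − μ₀| / σ = |392.5 − 386.5| / 26.4 = 0.2273
Noncentrality parameter: δ = d·√n = 0.2273 × √115 = 2.4372
Critical value for a one-sided test at α = 0.05: z_α = 1.645.
Power = Φ(δ − 1.645) = Φ(0.792) = 0.7859.

Power ≈ 0.786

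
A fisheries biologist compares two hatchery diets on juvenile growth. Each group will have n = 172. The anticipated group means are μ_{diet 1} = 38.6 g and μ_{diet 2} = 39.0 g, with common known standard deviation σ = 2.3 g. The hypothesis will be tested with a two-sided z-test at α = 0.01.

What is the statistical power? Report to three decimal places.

Power ≈ 0.168

Standardized effect: d = |μ_{diet 1} − μ_{diet 2}| / σ = |38.6 − 39.0| / 2.3 = 0.1739
Noncentrality parameter: δ = d·√(n/2) = 0.1739 × √(172/2) = 1.6128
Critical value for a two-sided test at α = 0.01: z_{α/2} = 2.576.
Power = Φ(δ − 2.576) + Φ(−δ − 2.576) = Φ(-0.963) + Φ(-4.189) = 0.1678 + 0.0000 = 0.1678.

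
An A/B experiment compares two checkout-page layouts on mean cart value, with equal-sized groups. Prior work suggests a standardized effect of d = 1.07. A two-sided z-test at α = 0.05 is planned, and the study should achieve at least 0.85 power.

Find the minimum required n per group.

Set Φ(δ − 1.960) = 0.85; then δ − 1.960 = Φ⁻¹(0.85) = 1.036, giving δ = 2.996.
(Ignoring the negligible lower-tail rejection probability gives the usual closed-form inversion.)
δ = d·√(n/2) ⇒ n = 2(δ/d)² = 2 × (2.996 / 1.07)² = 15.68.
Round up to the next whole unit.

n = 16 per group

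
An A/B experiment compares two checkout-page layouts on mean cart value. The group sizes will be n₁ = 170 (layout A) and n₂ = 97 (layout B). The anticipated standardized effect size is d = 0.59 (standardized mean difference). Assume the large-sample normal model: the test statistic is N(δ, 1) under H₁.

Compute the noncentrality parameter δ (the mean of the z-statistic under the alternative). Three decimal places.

The noncentrality parameter scales effect size by the design's sample-size factor: δ = d / √(1/n₁ + 1/n₂) = 0.59 / √(1/170 + 1/97) = 4.6367

δ ≈ 4.637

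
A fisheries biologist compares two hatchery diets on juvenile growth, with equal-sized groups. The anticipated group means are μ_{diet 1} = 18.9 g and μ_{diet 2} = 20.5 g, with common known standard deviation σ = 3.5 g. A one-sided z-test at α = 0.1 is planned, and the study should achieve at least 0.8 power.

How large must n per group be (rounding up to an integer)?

Standardized effect: d = |μ_{diet 1} − μ_{diet 2}| / σ = |18.9 − 20.5| / 3.5 = 0.4571
Set Φ(δ − 1.282) = 0.8; then δ − 1.282 = Φ⁻¹(0.8) = 0.842, giving δ = 2.123.
δ = d·√(n/2) ⇒ n = 2(δ/d)² = 2 × (2.123 / 0.4571)² = 43.14.
Rounding up, n = 44 per group.

n = 44 per group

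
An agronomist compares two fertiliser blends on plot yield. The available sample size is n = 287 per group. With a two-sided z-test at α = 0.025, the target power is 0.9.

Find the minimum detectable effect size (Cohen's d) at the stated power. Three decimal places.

Need Φ(δ − 2.241) = 0.9, so δ = 2.241 + 1.282 = 3.523.
(The second rejection-region term Φ(−δ − z_{α/2}) is negligible and dropped.)
δ = d·√(n/2) ⇒ d = δ/√(n/2) = 3.523/√(287/2) = 0.2941.

d ≈ 0.294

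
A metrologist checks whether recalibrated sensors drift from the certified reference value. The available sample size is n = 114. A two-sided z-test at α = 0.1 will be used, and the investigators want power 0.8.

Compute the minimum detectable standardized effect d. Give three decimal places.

Required noncentrality: δ = z_{0.05} + z_{0.20} = 1.645 + 0.842 = 2.486.
(The second rejection-region term Φ(−δ − z_{α/2}) is negligible and dropped.)
δ = d·√n ⇒ d = δ/√n = 2.486/√114 = 0.2329.

d ≈ 0.233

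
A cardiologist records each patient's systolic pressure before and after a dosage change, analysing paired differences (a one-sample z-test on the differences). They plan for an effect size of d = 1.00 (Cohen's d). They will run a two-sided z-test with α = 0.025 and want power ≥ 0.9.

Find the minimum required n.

n = 13

For power 0.9 need Φ(δ − z_{0.0125}) = 0.9, so δ = z_{0.0125} + z_{0.10} = 2.241 + 1.282 = 3.523.
(Ignoring the negligible lower-tail rejection probability gives the usual closed-form inversion.)
δ = d·√n ⇒ n = (δ/d)² = (3.523 / 1.00)² = 12.41.
Round up to the next whole unit.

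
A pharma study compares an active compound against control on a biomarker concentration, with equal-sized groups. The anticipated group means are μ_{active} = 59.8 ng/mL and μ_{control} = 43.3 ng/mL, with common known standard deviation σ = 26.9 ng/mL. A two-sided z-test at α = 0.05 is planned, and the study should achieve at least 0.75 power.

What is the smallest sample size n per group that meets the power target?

Standardized effect: d = |μ_{active} − μ_{control}| / σ = |59.8 − 43.3| / 26.9 = 0.6134
Set Φ(δ − 1.960) = 0.75; then δ − 1.960 = Φ⁻¹(0.75) = 0.674, giving δ = 2.634.
(For δ > 0 the lower-tail rejection region contributes negligibly to power, so the one-term inversion is standard.)
δ = d·√(n/2) ⇒ n = 2(δ/d)² = 2 × (2.634 / 0.6134)² = 36.89.
Rounding up, n = 37 per group.

n = 37 per group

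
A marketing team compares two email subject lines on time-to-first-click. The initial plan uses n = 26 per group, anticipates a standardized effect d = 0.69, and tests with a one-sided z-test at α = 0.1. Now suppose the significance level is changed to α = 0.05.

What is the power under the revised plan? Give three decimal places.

δ = d·√(n/2) = 0.69 × √(26/2) = 2.4878 (unchanged). New critical value: z_{0.05} = 1.645.
Revised power = P(Z > 1.645 − δ) = Φ(0.843) = 0.8004.

Power ≈ 0.800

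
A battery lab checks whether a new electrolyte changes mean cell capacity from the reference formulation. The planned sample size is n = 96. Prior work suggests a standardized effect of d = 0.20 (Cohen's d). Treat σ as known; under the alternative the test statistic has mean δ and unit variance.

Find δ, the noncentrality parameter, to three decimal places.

δ = d·√n = 0.20 × √96 = 1.9596

δ ≈ 1.960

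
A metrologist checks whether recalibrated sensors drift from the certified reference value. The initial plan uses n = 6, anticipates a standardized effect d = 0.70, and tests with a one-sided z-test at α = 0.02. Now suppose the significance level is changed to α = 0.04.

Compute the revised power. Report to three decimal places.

δ = d·√n = 0.70 × √6 = 1.7146 (unchanged). New critical value: z_{0.04} = 1.751.
Revised power = Φ(δ − 1.751) = Φ(-0.036) = 0.4856.

Power ≈ 0.486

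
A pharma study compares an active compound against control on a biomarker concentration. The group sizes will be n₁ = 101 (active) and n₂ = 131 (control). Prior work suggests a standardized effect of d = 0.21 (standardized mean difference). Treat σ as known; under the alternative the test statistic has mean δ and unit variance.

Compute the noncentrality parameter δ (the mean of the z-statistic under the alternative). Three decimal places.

δ = d / √(1/n₁ + 1/n₂) = 0.21 / √(1/101 + 1/131) = 1.5859

δ ≈ 1.586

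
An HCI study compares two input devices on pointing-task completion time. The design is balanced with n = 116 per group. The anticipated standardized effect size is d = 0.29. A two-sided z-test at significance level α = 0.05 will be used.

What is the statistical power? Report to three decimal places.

Noncentrality parameter: δ = d·√(n/2) = 0.29 × √(116/2) = 2.2086
Critical value for a two-sided test at α = 0.05: z_{α/2} = 1.960.
Power = Φ(δ − 1.960) + Φ(−δ − 1.960) = Φ(0.249) + Φ(-4.169) = 0.5982 + 0.0000 = 0.5982.

Power ≈ 0.598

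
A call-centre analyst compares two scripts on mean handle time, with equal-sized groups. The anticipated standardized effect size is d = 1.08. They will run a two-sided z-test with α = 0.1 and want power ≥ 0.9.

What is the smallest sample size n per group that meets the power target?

n = 15 per group

For power 0.9 need Φ(δ − z_{0.05}) = 0.9, so δ = z_{0.05} + z_{0.10} = 1.645 + 1.282 = 2.926.
(The Φ(−δ − z_{α/2}) term is vanishingly small for δ > 0 and is dropped in the standard sample-size formula.)
δ = d·√(n/2) ⇒ n = 2(δ/d)² = 2 × (2.926 / 1.08)² = 14.68.
Rounding up, n = 15 per group.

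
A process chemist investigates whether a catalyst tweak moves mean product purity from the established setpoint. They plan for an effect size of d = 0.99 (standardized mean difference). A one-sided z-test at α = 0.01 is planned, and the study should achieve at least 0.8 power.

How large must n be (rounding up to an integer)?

Set Φ(δ − 2.326) = 0.8; then δ − 2.326 = Φ⁻¹(0.8) = 0.842, giving δ = 3.168.
δ = d·√n ⇒ n = (δ/d)² = (3.168 / 0.99)² = 10.24.
Rounding up, n = 11.

n = 11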